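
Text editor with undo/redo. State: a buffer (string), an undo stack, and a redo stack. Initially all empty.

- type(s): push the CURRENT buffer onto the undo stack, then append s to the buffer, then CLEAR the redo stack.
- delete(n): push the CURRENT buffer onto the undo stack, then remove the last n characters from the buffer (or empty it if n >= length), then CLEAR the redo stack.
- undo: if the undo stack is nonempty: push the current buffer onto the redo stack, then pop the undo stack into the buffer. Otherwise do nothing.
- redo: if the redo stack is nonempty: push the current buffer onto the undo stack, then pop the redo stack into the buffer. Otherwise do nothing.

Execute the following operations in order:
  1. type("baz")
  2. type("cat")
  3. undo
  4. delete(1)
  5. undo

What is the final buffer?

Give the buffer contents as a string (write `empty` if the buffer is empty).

Answer: baz

Derivation:
After op 1 (type): buf='baz' undo_depth=1 redo_depth=0
After op 2 (type): buf='bazcat' undo_depth=2 redo_depth=0
After op 3 (undo): buf='baz' undo_depth=1 redo_depth=1
After op 4 (delete): buf='ba' undo_depth=2 redo_depth=0
After op 5 (undo): buf='baz' undo_depth=1 redo_depth=1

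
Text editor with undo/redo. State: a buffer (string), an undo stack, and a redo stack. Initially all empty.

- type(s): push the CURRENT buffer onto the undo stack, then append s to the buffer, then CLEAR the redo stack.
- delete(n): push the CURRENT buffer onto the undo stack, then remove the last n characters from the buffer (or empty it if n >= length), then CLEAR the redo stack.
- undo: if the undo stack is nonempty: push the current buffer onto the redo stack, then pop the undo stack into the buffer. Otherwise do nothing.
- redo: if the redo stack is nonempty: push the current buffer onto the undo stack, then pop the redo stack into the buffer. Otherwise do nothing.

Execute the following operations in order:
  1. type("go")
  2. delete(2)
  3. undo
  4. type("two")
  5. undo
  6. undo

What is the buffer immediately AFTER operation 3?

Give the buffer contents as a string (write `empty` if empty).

Answer: go

Derivation:
After op 1 (type): buf='go' undo_depth=1 redo_depth=0
After op 2 (delete): buf='(empty)' undo_depth=2 redo_depth=0
After op 3 (undo): buf='go' undo_depth=1 redo_depth=1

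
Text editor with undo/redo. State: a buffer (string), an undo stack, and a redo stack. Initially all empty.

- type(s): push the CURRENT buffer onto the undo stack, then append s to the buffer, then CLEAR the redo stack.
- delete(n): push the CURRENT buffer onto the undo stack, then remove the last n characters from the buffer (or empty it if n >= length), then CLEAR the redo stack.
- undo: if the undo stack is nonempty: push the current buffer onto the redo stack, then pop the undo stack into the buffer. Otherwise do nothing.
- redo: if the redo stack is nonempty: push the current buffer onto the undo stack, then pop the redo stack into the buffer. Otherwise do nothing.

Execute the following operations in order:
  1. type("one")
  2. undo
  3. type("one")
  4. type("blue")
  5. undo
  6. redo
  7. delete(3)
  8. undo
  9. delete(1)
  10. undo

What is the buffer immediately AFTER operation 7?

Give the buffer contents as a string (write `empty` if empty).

After op 1 (type): buf='one' undo_depth=1 redo_depth=0
After op 2 (undo): buf='(empty)' undo_depth=0 redo_depth=1
After op 3 (type): buf='one' undo_depth=1 redo_depth=0
After op 4 (type): buf='oneblue' undo_depth=2 redo_depth=0
After op 5 (undo): buf='one' undo_depth=1 redo_depth=1
After op 6 (redo): buf='oneblue' undo_depth=2 redo_depth=0
After op 7 (delete): buf='oneb' undo_depth=3 redo_depth=0

Answer: oneb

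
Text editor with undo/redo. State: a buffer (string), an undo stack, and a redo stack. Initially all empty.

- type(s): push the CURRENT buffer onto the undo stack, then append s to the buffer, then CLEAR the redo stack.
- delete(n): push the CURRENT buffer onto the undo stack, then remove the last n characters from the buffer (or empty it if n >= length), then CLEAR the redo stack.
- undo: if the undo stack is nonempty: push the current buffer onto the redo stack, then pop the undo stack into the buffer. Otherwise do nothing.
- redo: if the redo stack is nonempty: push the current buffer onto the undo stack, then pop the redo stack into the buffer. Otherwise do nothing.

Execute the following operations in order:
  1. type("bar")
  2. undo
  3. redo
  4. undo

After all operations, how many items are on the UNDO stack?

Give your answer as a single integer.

After op 1 (type): buf='bar' undo_depth=1 redo_depth=0
After op 2 (undo): buf='(empty)' undo_depth=0 redo_depth=1
After op 3 (redo): buf='bar' undo_depth=1 redo_depth=0
After op 4 (undo): buf='(empty)' undo_depth=0 redo_depth=1

Answer: 0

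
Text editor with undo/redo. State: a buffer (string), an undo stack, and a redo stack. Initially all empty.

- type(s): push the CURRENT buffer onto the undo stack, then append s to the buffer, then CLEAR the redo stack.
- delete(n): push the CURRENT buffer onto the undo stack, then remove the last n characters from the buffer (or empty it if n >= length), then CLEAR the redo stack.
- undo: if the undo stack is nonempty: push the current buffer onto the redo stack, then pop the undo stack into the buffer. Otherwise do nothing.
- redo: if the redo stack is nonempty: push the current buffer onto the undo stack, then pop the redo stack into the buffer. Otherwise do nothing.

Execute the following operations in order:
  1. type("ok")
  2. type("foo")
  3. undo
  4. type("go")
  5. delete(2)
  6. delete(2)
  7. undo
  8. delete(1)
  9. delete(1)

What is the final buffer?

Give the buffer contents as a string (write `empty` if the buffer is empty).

Answer: empty

Derivation:
After op 1 (type): buf='ok' undo_depth=1 redo_depth=0
After op 2 (type): buf='okfoo' undo_depth=2 redo_depth=0
After op 3 (undo): buf='ok' undo_depth=1 redo_depth=1
After op 4 (type): buf='okgo' undo_depth=2 redo_depth=0
After op 5 (delete): buf='ok' undo_depth=3 redo_depth=0
After op 6 (delete): buf='(empty)' undo_depth=4 redo_depth=0
After op 7 (undo): buf='ok' undo_depth=3 redo_depth=1
After op 8 (delete): buf='o' undo_depth=4 redo_depth=0
After op 9 (delete): buf='(empty)' undo_depth=5 redo_depth=0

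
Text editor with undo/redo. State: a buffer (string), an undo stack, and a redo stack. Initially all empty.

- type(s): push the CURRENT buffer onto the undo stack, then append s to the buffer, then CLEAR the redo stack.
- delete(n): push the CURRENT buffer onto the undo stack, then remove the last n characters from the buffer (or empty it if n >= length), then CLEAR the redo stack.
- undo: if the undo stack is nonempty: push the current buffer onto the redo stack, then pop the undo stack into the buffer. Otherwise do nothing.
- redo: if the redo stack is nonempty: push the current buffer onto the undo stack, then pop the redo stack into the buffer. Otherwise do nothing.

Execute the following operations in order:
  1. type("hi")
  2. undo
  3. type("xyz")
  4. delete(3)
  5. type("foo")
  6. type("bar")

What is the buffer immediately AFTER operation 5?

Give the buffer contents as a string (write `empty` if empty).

Answer: foo

Derivation:
After op 1 (type): buf='hi' undo_depth=1 redo_depth=0
After op 2 (undo): buf='(empty)' undo_depth=0 redo_depth=1
After op 3 (type): buf='xyz' undo_depth=1 redo_depth=0
After op 4 (delete): buf='(empty)' undo_depth=2 redo_depth=0
After op 5 (type): buf='foo' undo_depth=3 redo_depth=0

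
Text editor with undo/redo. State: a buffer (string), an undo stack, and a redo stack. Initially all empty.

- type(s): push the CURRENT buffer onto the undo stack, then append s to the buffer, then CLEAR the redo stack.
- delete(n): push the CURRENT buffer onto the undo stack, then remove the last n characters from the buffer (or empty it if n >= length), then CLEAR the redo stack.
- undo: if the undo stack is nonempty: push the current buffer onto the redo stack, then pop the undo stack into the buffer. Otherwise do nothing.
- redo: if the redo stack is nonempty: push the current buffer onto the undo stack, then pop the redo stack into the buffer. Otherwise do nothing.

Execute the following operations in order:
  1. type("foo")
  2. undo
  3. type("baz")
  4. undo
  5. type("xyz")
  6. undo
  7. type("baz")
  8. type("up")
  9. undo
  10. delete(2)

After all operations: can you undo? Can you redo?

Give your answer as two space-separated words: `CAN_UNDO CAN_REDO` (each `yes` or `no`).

After op 1 (type): buf='foo' undo_depth=1 redo_depth=0
After op 2 (undo): buf='(empty)' undo_depth=0 redo_depth=1
After op 3 (type): buf='baz' undo_depth=1 redo_depth=0
After op 4 (undo): buf='(empty)' undo_depth=0 redo_depth=1
After op 5 (type): buf='xyz' undo_depth=1 redo_depth=0
After op 6 (undo): buf='(empty)' undo_depth=0 redo_depth=1
After op 7 (type): buf='baz' undo_depth=1 redo_depth=0
After op 8 (type): buf='bazup' undo_depth=2 redo_depth=0
After op 9 (undo): buf='baz' undo_depth=1 redo_depth=1
After op 10 (delete): buf='b' undo_depth=2 redo_depth=0

Answer: yes no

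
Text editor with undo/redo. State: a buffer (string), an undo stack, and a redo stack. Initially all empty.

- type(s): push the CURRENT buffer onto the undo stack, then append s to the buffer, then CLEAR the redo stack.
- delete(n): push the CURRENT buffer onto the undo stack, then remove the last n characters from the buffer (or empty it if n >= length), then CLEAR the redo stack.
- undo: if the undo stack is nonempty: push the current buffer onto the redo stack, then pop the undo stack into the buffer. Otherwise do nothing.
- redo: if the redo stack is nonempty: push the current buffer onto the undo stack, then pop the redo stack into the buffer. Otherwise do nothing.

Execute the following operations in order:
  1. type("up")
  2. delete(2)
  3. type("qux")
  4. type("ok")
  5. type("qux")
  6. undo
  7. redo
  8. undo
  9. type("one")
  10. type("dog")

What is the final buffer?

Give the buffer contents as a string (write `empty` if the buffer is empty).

After op 1 (type): buf='up' undo_depth=1 redo_depth=0
After op 2 (delete): buf='(empty)' undo_depth=2 redo_depth=0
After op 3 (type): buf='qux' undo_depth=3 redo_depth=0
After op 4 (type): buf='quxok' undo_depth=4 redo_depth=0
After op 5 (type): buf='quxokqux' undo_depth=5 redo_depth=0
After op 6 (undo): buf='quxok' undo_depth=4 redo_depth=1
After op 7 (redo): buf='quxokqux' undo_depth=5 redo_depth=0
After op 8 (undo): buf='quxok' undo_depth=4 redo_depth=1
After op 9 (type): buf='quxokone' undo_depth=5 redo_depth=0
After op 10 (type): buf='quxokonedog' undo_depth=6 redo_depth=0

Answer: quxokonedog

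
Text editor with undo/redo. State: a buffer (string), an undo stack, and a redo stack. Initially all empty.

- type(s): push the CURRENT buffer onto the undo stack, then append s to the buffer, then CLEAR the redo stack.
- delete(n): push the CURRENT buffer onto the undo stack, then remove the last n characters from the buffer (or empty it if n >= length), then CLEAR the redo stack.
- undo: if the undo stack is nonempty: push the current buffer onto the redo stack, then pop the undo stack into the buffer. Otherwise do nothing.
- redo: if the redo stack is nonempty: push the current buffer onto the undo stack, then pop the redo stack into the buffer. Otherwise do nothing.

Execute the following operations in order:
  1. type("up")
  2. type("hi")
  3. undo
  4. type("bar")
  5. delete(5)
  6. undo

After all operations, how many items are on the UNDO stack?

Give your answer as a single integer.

Answer: 2

Derivation:
After op 1 (type): buf='up' undo_depth=1 redo_depth=0
After op 2 (type): buf='uphi' undo_depth=2 redo_depth=0
After op 3 (undo): buf='up' undo_depth=1 redo_depth=1
After op 4 (type): buf='upbar' undo_depth=2 redo_depth=0
After op 5 (delete): buf='(empty)' undo_depth=3 redo_depth=0
After op 6 (undo): buf='upbar' undo_depth=2 redo_depth=1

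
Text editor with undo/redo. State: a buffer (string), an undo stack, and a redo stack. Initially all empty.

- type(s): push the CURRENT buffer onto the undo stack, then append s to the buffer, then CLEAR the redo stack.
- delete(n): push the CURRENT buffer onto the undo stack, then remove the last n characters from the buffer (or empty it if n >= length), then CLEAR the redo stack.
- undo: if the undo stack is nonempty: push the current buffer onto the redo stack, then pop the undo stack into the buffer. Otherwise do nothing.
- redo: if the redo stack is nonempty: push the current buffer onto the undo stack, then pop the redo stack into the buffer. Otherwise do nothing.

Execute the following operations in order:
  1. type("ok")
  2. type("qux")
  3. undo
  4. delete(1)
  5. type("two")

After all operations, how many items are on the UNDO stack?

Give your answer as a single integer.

Answer: 3

Derivation:
After op 1 (type): buf='ok' undo_depth=1 redo_depth=0
After op 2 (type): buf='okqux' undo_depth=2 redo_depth=0
After op 3 (undo): buf='ok' undo_depth=1 redo_depth=1
After op 4 (delete): buf='o' undo_depth=2 redo_depth=0
After op 5 (type): buf='otwo' undo_depth=3 redo_depth=0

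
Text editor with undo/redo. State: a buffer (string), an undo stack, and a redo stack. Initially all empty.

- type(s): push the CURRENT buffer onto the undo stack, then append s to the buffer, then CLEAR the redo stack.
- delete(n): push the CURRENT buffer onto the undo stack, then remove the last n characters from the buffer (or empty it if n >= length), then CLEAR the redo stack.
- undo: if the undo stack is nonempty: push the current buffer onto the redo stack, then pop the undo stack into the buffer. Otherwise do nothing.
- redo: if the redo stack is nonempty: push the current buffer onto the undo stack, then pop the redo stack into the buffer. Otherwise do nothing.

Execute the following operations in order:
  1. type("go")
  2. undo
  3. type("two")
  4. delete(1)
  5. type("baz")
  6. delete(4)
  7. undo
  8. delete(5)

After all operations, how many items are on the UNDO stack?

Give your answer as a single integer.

Answer: 4

Derivation:
After op 1 (type): buf='go' undo_depth=1 redo_depth=0
After op 2 (undo): buf='(empty)' undo_depth=0 redo_depth=1
After op 3 (type): buf='two' undo_depth=1 redo_depth=0
After op 4 (delete): buf='tw' undo_depth=2 redo_depth=0
After op 5 (type): buf='twbaz' undo_depth=3 redo_depth=0
After op 6 (delete): buf='t' undo_depth=4 redo_depth=0
After op 7 (undo): buf='twbaz' undo_depth=3 redo_depth=1
After op 8 (delete): buf='(empty)' undo_depth=4 redo_depth=0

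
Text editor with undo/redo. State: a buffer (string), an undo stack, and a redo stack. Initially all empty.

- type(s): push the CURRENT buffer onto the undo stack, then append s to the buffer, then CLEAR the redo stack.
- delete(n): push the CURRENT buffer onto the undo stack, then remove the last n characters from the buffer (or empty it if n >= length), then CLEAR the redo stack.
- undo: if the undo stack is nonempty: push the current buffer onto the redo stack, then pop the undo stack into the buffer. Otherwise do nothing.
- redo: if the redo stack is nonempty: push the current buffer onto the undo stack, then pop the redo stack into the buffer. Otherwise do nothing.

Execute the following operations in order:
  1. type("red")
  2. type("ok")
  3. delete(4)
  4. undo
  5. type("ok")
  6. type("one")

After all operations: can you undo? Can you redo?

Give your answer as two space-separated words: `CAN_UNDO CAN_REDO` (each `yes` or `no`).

Answer: yes no

Derivation:
After op 1 (type): buf='red' undo_depth=1 redo_depth=0
After op 2 (type): buf='redok' undo_depth=2 redo_depth=0
After op 3 (delete): buf='r' undo_depth=3 redo_depth=0
After op 4 (undo): buf='redok' undo_depth=2 redo_depth=1
After op 5 (type): buf='redokok' undo_depth=3 redo_depth=0
After op 6 (type): buf='redokokone' undo_depth=4 redo_depth=0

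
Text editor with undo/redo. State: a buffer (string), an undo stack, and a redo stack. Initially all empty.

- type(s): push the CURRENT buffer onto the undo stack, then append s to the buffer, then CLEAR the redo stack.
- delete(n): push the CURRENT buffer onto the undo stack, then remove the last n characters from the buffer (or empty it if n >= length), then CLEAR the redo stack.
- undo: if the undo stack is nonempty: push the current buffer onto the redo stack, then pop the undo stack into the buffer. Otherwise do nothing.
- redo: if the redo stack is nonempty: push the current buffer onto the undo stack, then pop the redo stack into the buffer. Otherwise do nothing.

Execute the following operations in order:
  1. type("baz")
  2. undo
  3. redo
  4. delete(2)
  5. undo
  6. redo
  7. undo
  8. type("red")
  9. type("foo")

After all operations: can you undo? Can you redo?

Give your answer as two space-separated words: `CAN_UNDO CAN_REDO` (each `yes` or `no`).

Answer: yes no

Derivation:
After op 1 (type): buf='baz' undo_depth=1 redo_depth=0
After op 2 (undo): buf='(empty)' undo_depth=0 redo_depth=1
After op 3 (redo): buf='baz' undo_depth=1 redo_depth=0
After op 4 (delete): buf='b' undo_depth=2 redo_depth=0
After op 5 (undo): buf='baz' undo_depth=1 redo_depth=1
After op 6 (redo): buf='b' undo_depth=2 redo_depth=0
After op 7 (undo): buf='baz' undo_depth=1 redo_depth=1
After op 8 (type): buf='bazred' undo_depth=2 redo_depth=0
After op 9 (type): buf='bazredfoo' undo_depth=3 redo_depth=0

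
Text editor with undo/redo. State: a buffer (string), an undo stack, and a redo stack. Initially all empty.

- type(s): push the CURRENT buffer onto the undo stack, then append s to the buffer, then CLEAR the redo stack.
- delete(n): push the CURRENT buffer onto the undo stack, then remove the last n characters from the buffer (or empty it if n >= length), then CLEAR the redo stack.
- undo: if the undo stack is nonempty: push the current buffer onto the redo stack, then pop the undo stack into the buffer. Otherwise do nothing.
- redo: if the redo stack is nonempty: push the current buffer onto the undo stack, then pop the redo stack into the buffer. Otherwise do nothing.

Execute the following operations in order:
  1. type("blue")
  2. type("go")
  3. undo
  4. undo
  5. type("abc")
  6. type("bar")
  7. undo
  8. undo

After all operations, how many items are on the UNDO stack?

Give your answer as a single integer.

After op 1 (type): buf='blue' undo_depth=1 redo_depth=0
After op 2 (type): buf='bluego' undo_depth=2 redo_depth=0
After op 3 (undo): buf='blue' undo_depth=1 redo_depth=1
After op 4 (undo): buf='(empty)' undo_depth=0 redo_depth=2
After op 5 (type): buf='abc' undo_depth=1 redo_depth=0
After op 6 (type): buf='abcbar' undo_depth=2 redo_depth=0
After op 7 (undo): buf='abc' undo_depth=1 redo_depth=1
After op 8 (undo): buf='(empty)' undo_depth=0 redo_depth=2

Answer: 0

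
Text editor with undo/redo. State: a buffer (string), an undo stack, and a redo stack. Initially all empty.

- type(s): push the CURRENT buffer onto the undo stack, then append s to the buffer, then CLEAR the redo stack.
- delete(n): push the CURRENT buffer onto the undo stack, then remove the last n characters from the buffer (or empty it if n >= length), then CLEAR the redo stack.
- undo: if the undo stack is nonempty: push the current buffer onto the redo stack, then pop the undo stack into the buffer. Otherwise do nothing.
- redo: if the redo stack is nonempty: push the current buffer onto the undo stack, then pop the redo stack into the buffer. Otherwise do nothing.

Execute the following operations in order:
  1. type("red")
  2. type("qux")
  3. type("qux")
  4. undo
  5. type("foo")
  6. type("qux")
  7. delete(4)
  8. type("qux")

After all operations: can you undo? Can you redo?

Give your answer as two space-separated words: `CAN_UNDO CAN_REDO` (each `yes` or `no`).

Answer: yes no

Derivation:
After op 1 (type): buf='red' undo_depth=1 redo_depth=0
After op 2 (type): buf='redqux' undo_depth=2 redo_depth=0
After op 3 (type): buf='redquxqux' undo_depth=3 redo_depth=0
After op 4 (undo): buf='redqux' undo_depth=2 redo_depth=1
After op 5 (type): buf='redquxfoo' undo_depth=3 redo_depth=0
After op 6 (type): buf='redquxfooqux' undo_depth=4 redo_depth=0
After op 7 (delete): buf='redquxfo' undo_depth=5 redo_depth=0
After op 8 (type): buf='redquxfoqux' undo_depth=6 redo_depth=0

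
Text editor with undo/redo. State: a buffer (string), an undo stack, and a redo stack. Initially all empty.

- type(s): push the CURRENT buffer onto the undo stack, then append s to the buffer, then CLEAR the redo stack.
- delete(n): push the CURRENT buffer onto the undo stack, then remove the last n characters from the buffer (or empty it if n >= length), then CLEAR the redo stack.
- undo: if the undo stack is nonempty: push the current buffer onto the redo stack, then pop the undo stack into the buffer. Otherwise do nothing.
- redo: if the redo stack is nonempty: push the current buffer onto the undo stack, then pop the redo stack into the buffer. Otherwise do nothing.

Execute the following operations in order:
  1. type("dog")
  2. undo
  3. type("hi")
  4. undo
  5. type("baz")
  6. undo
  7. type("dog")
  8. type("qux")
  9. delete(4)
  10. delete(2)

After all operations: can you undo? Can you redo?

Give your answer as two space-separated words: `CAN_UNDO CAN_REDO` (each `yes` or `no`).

Answer: yes no

Derivation:
After op 1 (type): buf='dog' undo_depth=1 redo_depth=0
After op 2 (undo): buf='(empty)' undo_depth=0 redo_depth=1
After op 3 (type): buf='hi' undo_depth=1 redo_depth=0
After op 4 (undo): buf='(empty)' undo_depth=0 redo_depth=1
After op 5 (type): buf='baz' undo_depth=1 redo_depth=0
After op 6 (undo): buf='(empty)' undo_depth=0 redo_depth=1
After op 7 (type): buf='dog' undo_depth=1 redo_depth=0
After op 8 (type): buf='dogqux' undo_depth=2 redo_depth=0
After op 9 (delete): buf='do' undo_depth=3 redo_depth=0
After op 10 (delete): buf='(empty)' undo_depth=4 redo_depth=0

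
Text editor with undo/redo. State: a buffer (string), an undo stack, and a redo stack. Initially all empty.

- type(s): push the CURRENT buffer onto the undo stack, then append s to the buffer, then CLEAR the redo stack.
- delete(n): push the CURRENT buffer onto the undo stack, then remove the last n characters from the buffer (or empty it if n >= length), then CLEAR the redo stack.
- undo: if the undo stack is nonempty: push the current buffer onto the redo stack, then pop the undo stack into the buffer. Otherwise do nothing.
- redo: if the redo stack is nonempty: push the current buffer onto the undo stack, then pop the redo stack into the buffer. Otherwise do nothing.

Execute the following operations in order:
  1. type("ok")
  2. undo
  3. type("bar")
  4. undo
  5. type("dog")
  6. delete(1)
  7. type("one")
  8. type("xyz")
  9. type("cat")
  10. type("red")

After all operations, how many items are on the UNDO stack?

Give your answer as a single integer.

Answer: 6

Derivation:
After op 1 (type): buf='ok' undo_depth=1 redo_depth=0
After op 2 (undo): buf='(empty)' undo_depth=0 redo_depth=1
After op 3 (type): buf='bar' undo_depth=1 redo_depth=0
After op 4 (undo): buf='(empty)' undo_depth=0 redo_depth=1
After op 5 (type): buf='dog' undo_depth=1 redo_depth=0
After op 6 (delete): buf='do' undo_depth=2 redo_depth=0
After op 7 (type): buf='doone' undo_depth=3 redo_depth=0
After op 8 (type): buf='doonexyz' undo_depth=4 redo_depth=0
After op 9 (type): buf='doonexyzcat' undo_depth=5 redo_depth=0
After op 10 (type): buf='doonexyzcatred' undo_depth=6 redo_depth=0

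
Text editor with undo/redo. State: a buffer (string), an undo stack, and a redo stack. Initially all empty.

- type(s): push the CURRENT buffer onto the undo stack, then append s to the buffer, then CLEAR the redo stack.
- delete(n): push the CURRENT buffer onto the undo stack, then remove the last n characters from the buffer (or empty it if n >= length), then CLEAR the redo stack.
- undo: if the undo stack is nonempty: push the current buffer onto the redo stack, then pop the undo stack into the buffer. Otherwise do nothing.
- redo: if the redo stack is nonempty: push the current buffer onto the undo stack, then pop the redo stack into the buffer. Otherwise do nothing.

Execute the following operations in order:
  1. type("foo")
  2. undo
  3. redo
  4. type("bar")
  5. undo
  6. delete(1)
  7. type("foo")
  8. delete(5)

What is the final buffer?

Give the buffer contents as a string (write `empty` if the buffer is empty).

Answer: empty

Derivation:
After op 1 (type): buf='foo' undo_depth=1 redo_depth=0
After op 2 (undo): buf='(empty)' undo_depth=0 redo_depth=1
After op 3 (redo): buf='foo' undo_depth=1 redo_depth=0
After op 4 (type): buf='foobar' undo_depth=2 redo_depth=0
After op 5 (undo): buf='foo' undo_depth=1 redo_depth=1
After op 6 (delete): buf='fo' undo_depth=2 redo_depth=0
After op 7 (type): buf='fofoo' undo_depth=3 redo_depth=0
After op 8 (delete): buf='(empty)' undo_depth=4 redo_depth=0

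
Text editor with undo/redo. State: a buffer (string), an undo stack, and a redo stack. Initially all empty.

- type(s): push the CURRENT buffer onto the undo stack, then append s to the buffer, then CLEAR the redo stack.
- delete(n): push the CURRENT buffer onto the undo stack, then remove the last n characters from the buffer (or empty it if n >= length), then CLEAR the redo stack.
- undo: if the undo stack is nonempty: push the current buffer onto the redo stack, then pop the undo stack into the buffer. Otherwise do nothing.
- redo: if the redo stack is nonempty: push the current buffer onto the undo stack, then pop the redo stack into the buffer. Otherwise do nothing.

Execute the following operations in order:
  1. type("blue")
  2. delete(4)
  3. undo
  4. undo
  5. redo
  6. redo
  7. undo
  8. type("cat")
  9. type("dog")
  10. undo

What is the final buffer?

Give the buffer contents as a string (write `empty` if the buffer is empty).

Answer: bluecat

Derivation:
After op 1 (type): buf='blue' undo_depth=1 redo_depth=0
After op 2 (delete): buf='(empty)' undo_depth=2 redo_depth=0
After op 3 (undo): buf='blue' undo_depth=1 redo_depth=1
After op 4 (undo): buf='(empty)' undo_depth=0 redo_depth=2
After op 5 (redo): buf='blue' undo_depth=1 redo_depth=1
After op 6 (redo): buf='(empty)' undo_depth=2 redo_depth=0
After op 7 (undo): buf='blue' undo_depth=1 redo_depth=1
After op 8 (type): buf='bluecat' undo_depth=2 redo_depth=0
After op 9 (type): buf='bluecatdog' undo_depth=3 redo_depth=0
After op 10 (undo): buf='bluecat' undo_depth=2 redo_depth=1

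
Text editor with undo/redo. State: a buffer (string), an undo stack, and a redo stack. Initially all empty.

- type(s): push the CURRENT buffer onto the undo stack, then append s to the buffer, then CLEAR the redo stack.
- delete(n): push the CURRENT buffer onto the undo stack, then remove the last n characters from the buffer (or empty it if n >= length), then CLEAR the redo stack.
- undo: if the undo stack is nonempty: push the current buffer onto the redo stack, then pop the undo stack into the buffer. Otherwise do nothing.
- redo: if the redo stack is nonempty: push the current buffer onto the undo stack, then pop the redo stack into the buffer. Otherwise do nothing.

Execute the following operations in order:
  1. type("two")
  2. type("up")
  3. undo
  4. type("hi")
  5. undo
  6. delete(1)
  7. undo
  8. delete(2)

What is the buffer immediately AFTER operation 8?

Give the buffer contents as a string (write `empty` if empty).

Answer: t

Derivation:
After op 1 (type): buf='two' undo_depth=1 redo_depth=0
After op 2 (type): buf='twoup' undo_depth=2 redo_depth=0
After op 3 (undo): buf='two' undo_depth=1 redo_depth=1
After op 4 (type): buf='twohi' undo_depth=2 redo_depth=0
After op 5 (undo): buf='two' undo_depth=1 redo_depth=1
After op 6 (delete): buf='tw' undo_depth=2 redo_depth=0
After op 7 (undo): buf='two' undo_depth=1 redo_depth=1
After op 8 (delete): buf='t' undo_depth=2 redo_depth=0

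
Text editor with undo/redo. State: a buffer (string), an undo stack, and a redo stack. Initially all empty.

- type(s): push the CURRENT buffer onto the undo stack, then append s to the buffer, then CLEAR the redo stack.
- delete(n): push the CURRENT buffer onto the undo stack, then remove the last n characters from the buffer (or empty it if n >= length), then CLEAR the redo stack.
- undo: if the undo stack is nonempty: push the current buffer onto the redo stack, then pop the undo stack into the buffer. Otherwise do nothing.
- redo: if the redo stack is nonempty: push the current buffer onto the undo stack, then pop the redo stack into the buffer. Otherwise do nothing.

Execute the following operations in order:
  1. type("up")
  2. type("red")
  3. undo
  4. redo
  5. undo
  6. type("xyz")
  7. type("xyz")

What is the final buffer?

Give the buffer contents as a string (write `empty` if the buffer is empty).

Answer: upxyzxyz

Derivation:
After op 1 (type): buf='up' undo_depth=1 redo_depth=0
After op 2 (type): buf='upred' undo_depth=2 redo_depth=0
After op 3 (undo): buf='up' undo_depth=1 redo_depth=1
After op 4 (redo): buf='upred' undo_depth=2 redo_depth=0
After op 5 (undo): buf='up' undo_depth=1 redo_depth=1
After op 6 (type): buf='upxyz' undo_depth=2 redo_depth=0
After op 7 (type): buf='upxyzxyz' undo_depth=3 redo_depth=0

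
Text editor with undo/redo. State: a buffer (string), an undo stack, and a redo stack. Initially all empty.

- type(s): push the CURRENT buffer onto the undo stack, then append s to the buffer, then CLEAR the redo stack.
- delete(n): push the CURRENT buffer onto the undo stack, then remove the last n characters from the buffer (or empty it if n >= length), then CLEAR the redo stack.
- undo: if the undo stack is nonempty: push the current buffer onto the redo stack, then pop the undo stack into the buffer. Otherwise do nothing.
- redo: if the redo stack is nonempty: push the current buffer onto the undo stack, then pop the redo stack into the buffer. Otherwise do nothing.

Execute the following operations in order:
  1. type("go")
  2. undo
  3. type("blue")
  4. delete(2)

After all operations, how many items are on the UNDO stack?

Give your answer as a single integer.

After op 1 (type): buf='go' undo_depth=1 redo_depth=0
After op 2 (undo): buf='(empty)' undo_depth=0 redo_depth=1
After op 3 (type): buf='blue' undo_depth=1 redo_depth=0
After op 4 (delete): buf='bl' undo_depth=2 redo_depth=0

Answer: 2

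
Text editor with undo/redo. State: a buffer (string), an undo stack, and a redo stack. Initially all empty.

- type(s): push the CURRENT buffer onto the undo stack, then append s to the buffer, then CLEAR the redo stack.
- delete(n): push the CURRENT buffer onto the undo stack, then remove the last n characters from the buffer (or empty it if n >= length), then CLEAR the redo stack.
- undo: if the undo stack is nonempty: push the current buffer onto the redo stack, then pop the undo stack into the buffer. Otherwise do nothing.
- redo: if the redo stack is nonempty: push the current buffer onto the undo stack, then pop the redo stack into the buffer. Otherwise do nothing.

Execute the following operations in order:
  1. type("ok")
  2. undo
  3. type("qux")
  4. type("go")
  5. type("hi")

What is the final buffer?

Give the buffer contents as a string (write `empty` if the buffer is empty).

Answer: quxgohi

Derivation:
After op 1 (type): buf='ok' undo_depth=1 redo_depth=0
After op 2 (undo): buf='(empty)' undo_depth=0 redo_depth=1
After op 3 (type): buf='qux' undo_depth=1 redo_depth=0
After op 4 (type): buf='quxgo' undo_depth=2 redo_depth=0
After op 5 (type): buf='quxgohi' undo_depth=3 redo_depth=0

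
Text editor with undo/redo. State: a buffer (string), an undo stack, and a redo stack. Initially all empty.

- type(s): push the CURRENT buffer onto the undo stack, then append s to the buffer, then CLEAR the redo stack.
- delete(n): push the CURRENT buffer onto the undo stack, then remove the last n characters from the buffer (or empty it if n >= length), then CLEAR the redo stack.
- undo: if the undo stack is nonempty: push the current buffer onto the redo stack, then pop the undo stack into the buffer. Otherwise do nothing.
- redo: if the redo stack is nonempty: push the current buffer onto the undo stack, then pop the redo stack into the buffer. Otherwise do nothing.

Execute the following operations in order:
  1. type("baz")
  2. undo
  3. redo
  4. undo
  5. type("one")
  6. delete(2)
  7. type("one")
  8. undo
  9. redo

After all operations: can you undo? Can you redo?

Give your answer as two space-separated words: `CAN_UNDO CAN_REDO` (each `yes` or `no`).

Answer: yes no

Derivation:
After op 1 (type): buf='baz' undo_depth=1 redo_depth=0
After op 2 (undo): buf='(empty)' undo_depth=0 redo_depth=1
After op 3 (redo): buf='baz' undo_depth=1 redo_depth=0
After op 4 (undo): buf='(empty)' undo_depth=0 redo_depth=1
After op 5 (type): buf='one' undo_depth=1 redo_depth=0
After op 6 (delete): buf='o' undo_depth=2 redo_depth=0
After op 7 (type): buf='oone' undo_depth=3 redo_depth=0
After op 8 (undo): buf='o' undo_depth=2 redo_depth=1
After op 9 (redo): buf='oone' undo_depth=3 redo_depth=0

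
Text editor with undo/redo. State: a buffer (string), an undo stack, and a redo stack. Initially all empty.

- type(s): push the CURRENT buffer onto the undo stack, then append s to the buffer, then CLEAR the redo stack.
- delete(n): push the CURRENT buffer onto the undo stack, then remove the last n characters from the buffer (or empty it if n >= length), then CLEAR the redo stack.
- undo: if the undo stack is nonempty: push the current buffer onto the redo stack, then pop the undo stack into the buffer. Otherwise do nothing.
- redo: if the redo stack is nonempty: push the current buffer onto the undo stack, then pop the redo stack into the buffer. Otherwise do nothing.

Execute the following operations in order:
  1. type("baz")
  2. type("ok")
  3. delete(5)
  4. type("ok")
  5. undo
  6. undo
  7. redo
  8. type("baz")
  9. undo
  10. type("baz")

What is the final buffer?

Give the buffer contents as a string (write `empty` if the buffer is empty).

Answer: baz

Derivation:
After op 1 (type): buf='baz' undo_depth=1 redo_depth=0
After op 2 (type): buf='bazok' undo_depth=2 redo_depth=0
After op 3 (delete): buf='(empty)' undo_depth=3 redo_depth=0
After op 4 (type): buf='ok' undo_depth=4 redo_depth=0
After op 5 (undo): buf='(empty)' undo_depth=3 redo_depth=1
After op 6 (undo): buf='bazok' undo_depth=2 redo_depth=2
After op 7 (redo): buf='(empty)' undo_depth=3 redo_depth=1
After op 8 (type): buf='baz' undo_depth=4 redo_depth=0
After op 9 (undo): buf='(empty)' undo_depth=3 redo_depth=1
After op 10 (type): buf='baz' undo_depth=4 redo_depth=0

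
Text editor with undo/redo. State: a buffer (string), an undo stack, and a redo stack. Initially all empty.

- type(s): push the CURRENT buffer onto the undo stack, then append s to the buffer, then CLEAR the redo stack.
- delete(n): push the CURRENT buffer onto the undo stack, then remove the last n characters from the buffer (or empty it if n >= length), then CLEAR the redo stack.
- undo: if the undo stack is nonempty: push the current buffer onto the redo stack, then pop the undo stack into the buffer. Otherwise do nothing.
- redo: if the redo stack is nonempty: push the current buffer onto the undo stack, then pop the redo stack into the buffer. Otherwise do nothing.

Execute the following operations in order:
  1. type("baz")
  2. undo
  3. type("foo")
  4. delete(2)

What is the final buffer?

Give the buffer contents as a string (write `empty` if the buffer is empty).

Answer: f

Derivation:
After op 1 (type): buf='baz' undo_depth=1 redo_depth=0
After op 2 (undo): buf='(empty)' undo_depth=0 redo_depth=1
After op 3 (type): buf='foo' undo_depth=1 redo_depth=0
After op 4 (delete): buf='f' undo_depth=2 redo_depth=0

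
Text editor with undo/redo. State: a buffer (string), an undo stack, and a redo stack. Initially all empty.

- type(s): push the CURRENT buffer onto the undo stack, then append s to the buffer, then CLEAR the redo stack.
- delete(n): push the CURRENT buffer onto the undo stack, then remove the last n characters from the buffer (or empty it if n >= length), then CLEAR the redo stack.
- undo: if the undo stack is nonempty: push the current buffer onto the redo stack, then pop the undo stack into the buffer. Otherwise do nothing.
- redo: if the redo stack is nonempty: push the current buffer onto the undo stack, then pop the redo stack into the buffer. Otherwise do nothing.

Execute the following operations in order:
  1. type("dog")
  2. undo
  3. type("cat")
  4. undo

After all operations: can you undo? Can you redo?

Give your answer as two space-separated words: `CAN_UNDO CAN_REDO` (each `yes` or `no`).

After op 1 (type): buf='dog' undo_depth=1 redo_depth=0
After op 2 (undo): buf='(empty)' undo_depth=0 redo_depth=1
After op 3 (type): buf='cat' undo_depth=1 redo_depth=0
After op 4 (undo): buf='(empty)' undo_depth=0 redo_depth=1

Answer: no yes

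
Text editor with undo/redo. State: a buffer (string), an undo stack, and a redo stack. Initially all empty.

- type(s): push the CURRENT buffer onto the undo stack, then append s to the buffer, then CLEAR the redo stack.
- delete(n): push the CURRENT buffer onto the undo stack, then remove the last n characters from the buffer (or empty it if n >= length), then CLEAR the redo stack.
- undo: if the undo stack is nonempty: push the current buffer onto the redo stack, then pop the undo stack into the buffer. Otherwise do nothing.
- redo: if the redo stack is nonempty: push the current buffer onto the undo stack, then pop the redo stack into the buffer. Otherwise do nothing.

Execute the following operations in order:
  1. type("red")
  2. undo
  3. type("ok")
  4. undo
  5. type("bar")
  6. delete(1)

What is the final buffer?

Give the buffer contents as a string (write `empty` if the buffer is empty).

After op 1 (type): buf='red' undo_depth=1 redo_depth=0
After op 2 (undo): buf='(empty)' undo_depth=0 redo_depth=1
After op 3 (type): buf='ok' undo_depth=1 redo_depth=0
After op 4 (undo): buf='(empty)' undo_depth=0 redo_depth=1
After op 5 (type): buf='bar' undo_depth=1 redo_depth=0
After op 6 (delete): buf='ba' undo_depth=2 redo_depth=0

Answer: ba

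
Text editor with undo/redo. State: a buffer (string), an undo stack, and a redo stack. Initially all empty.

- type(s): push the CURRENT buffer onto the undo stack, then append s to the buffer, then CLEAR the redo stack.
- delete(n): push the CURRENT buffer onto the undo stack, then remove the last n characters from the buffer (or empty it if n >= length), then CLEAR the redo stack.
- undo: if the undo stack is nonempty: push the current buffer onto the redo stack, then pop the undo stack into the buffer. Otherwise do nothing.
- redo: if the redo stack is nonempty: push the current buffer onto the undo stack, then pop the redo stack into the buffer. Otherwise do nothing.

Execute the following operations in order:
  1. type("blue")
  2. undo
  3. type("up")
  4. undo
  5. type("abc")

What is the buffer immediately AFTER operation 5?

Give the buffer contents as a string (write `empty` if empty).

Answer: abc

Derivation:
After op 1 (type): buf='blue' undo_depth=1 redo_depth=0
After op 2 (undo): buf='(empty)' undo_depth=0 redo_depth=1
After op 3 (type): buf='up' undo_depth=1 redo_depth=0
After op 4 (undo): buf='(empty)' undo_depth=0 redo_depth=1
After op 5 (type): buf='abc' undo_depth=1 redo_depth=0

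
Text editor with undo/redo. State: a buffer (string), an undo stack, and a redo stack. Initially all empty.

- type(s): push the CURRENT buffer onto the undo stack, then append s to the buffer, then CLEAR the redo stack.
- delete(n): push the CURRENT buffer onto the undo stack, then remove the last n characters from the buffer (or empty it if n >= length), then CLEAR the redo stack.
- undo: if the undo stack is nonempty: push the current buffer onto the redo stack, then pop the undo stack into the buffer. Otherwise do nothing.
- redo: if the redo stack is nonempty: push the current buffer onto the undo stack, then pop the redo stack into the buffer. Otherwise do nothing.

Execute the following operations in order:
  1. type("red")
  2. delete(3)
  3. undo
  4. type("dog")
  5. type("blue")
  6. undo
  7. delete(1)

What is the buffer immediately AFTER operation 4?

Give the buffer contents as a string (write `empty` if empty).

After op 1 (type): buf='red' undo_depth=1 redo_depth=0
After op 2 (delete): buf='(empty)' undo_depth=2 redo_depth=0
After op 3 (undo): buf='red' undo_depth=1 redo_depth=1
After op 4 (type): buf='reddog' undo_depth=2 redo_depth=0

Answer: reddog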